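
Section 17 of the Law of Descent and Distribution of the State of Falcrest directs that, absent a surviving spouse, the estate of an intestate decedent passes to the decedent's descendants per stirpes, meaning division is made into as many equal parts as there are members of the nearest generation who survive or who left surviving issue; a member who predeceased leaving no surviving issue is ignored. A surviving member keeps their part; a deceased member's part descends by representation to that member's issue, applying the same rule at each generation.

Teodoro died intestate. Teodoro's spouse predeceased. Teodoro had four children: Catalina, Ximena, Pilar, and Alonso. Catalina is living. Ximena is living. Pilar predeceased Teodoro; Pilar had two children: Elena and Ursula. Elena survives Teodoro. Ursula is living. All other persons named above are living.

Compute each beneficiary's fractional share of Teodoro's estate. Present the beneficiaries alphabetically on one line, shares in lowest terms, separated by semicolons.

Alonso 1/4; Catalina 1/4; Elena 1/8; Ursula 1/8; Ximena 1/4

There is no surviving spouse, so the entire estate passes to Teodoro's descendants per stirpes.
The estate is divided into 4 equal shares of 1/4 among Catalina, Ximena, Pilar, Alonso.
Catalina is living and takes 1/4.
Ximena is living and takes 1/4.
Pilar predeceased; the 1/4 allotted to Pilar's branch passes to Pilar's issue by representation.
The 1/4 is divided into 2 equal shares of 1/8 among Elena, Ursula.
Elena is living and takes 1/8.
Ursula is living and takes 1/8.
Alonso is living and takes 1/4.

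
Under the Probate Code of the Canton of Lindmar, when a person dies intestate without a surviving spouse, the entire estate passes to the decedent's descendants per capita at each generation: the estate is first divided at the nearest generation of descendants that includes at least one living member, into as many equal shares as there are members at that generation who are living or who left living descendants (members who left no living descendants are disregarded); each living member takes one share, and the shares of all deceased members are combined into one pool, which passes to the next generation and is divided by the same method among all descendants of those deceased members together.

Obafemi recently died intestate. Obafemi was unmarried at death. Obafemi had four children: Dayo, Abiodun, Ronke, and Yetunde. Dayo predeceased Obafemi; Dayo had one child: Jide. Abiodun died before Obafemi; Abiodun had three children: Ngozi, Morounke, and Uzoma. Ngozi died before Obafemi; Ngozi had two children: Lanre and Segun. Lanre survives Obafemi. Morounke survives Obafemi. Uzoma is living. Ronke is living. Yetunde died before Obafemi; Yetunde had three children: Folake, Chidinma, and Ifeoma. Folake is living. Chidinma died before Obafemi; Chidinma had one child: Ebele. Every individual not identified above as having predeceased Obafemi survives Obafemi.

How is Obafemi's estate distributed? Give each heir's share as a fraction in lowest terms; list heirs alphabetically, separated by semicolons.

There is no surviving spouse, so the entire estate passes to Obafemi's descendants per capita at each generation.
At generation 1 (Dayo, Abiodun, Ronke, Yetunde) there are 4 shares of (1)/4 = 1/4 each.
Living: Ronke — each takes 1/4.
Deceased: Dayo, Abiodun, and Yetunde. Their combined 3/4 is pooled and carried to generation 2.
At generation 2 (Jide, Ngozi, Morounke, Uzoma, Folake, Chidinma, Ifeoma) there are 7 shares of (3/4)/7 = 3/28 each.
Living: Jide, Morounke, Uzoma, Folake, and Ifeoma — each takes 3/28.
Deceased: Ngozi and Chidinma. Their combined 3/14 is pooled and carried to generation 3.
At generation 3 (Lanre, Segun, Ebele) there are 3 shares of (3/14)/3 = 1/14 each.
Living: Lanre, Segun, and Ebele — each takes 1/14.

Ebele 1/14; Folake 3/28; Ifeoma 3/28; Jide 3/28; Lanre 1/14; Morounke 3/28; Ronke 1/4; Segun 1/14; Uzoma 3/28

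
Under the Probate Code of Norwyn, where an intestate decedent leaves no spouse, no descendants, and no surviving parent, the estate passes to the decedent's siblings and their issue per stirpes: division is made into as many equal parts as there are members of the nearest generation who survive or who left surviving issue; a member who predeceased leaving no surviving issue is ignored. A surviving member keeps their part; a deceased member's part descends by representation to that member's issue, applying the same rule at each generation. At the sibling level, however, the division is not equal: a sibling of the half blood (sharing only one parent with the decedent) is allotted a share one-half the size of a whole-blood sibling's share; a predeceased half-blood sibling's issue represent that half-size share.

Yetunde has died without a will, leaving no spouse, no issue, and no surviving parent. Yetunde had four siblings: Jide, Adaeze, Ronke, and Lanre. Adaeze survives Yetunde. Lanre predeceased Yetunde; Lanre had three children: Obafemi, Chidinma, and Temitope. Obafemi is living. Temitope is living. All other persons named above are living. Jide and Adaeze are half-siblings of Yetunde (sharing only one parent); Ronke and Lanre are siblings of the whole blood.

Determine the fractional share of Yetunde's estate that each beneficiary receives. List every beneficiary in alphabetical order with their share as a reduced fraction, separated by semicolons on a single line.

No spouse, descendants, or parent survives, so the estate passes to Yetunde's siblings per stirpes.
Half-blood siblings count for one-half the weight of whole-blood siblings at the initial division.
Dividing 1 in proportion to weights (total weight 3): Jide (weight 1/2) → 1/6; Adaeze (weight 1/2) → 1/6; Ronke (weight 1) → 1/3; Lanre (weight 1) → 1/3.
Jide is living and takes 1/6.
Adaeze is living and takes 1/6.
Ronke is living and takes 1/3.
Lanre predeceased; the 1/3 allotted to Lanre's branch passes to Lanre's issue by representation.
The 1/3 is divided into 3 equal shares of 1/9 among Obafemi, Chidinma, Temitope.
Obafemi is living and takes 1/9.
Chidinma is living and takes 1/9.
Temitope is living and takes 1/9.

Adaeze 1/6; Chidinma 1/9; Jide 1/6; Obafemi 1/9; Ronke 1/3; Temitope 1/9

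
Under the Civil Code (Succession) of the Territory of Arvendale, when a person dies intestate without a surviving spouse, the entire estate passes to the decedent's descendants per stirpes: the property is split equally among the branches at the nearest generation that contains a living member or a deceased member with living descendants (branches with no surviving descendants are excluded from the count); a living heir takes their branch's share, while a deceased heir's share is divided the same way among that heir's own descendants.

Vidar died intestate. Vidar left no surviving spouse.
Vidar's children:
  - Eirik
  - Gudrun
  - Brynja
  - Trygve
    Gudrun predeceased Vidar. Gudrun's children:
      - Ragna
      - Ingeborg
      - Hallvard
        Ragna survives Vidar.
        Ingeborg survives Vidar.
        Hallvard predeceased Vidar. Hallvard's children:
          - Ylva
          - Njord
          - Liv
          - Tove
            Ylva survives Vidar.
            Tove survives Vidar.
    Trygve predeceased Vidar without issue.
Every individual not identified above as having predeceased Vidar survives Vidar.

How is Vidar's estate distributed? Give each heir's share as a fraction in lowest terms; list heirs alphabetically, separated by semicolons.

There is no surviving spouse, so the entire estate passes to Vidar's descendants per stirpes.
Trygve left no surviving issue, so that branch lapses and is disregarded.
The estate is divided into 3 equal shares of 1/3 among Eirik, Gudrun, Brynja.
Eirik is living and takes 1/3.
Gudrun predeceased; the 1/3 allotted to Gudrun's branch passes to Gudrun's issue by representation.
The 1/3 is divided into 3 equal shares of 1/9 among Ragna, Ingeborg, Hallvard.
Ragna is living and takes 1/9.
Ingeborg is living and takes 1/9.
Hallvard predeceased; the 1/9 allotted to Hallvard's branch passes to Hallvard's issue by representation.
The 1/9 is divided into 4 equal shares of 1/36 among Ylva, Njord, Liv, Tove.
Ylva is living and takes 1/36.
Njord is living and takes 1/36.
Liv is living and takes 1/36.
Tove is living and takes 1/36.
Brynja is living and takes 1/3.

Brynja 1/3; Eirik 1/3; Ingeborg 1/9; Liv 1/36; Njord 1/36; Ragna 1/9; Tove 1/36; Ylva 1/36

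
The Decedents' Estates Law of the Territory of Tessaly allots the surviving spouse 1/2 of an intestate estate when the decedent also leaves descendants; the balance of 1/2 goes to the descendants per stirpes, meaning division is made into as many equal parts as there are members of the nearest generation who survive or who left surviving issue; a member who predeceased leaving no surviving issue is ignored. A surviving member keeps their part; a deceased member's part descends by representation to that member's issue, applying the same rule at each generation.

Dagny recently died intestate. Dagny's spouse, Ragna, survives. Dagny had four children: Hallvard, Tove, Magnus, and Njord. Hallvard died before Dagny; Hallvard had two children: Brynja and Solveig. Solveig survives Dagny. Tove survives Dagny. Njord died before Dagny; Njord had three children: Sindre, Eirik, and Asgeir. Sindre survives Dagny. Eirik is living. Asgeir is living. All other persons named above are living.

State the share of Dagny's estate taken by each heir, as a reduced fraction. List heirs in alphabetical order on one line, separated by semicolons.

Ragna, as surviving spouse, takes 1/2.
The remaining 1/2 passes to Dagny's descendants per stirpes.
The 1/2 is divided into 4 equal shares of 1/8 among Hallvard, Tove, Magnus, Njord.
Hallvard predeceased; the 1/8 allotted to Hallvard's branch passes to Hallvard's issue by representation.
The 1/8 is divided into 2 equal shares of 1/16 among Brynja, Solveig.
Brynja is living and takes 1/16.
Solveig is living and takes 1/16.
Tove is living and takes 1/8.
Magnus is living and takes 1/8.
Njord predeceased; the 1/8 allotted to Njord's branch passes to Njord's issue by representation.
The 1/8 is divided into 3 equal shares of 1/24 among Sindre, Eirik, Asgeir.
Sindre is living and takes 1/24.
Eirik is living and takes 1/24.
Asgeir is living and takes 1/24.

Asgeir 1/24; Brynja 1/16; Eirik 1/24; Magnus 1/8; Ragna 1/2; Sindre 1/24; Solveig 1/16; Tove 1/8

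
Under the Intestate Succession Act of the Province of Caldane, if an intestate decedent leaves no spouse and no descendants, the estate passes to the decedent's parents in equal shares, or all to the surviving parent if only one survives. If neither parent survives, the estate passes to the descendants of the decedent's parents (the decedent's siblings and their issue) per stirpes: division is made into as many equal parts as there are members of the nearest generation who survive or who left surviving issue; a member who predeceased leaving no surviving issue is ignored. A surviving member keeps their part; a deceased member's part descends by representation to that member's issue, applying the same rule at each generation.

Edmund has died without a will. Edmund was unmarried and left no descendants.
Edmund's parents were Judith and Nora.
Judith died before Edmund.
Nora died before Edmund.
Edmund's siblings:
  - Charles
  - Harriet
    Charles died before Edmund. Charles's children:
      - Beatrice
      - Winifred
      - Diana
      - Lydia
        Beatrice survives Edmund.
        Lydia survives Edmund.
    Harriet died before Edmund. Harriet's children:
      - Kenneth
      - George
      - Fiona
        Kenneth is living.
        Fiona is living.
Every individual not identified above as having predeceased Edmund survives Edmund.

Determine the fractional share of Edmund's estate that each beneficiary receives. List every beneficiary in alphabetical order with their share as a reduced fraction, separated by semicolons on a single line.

Neither parent survives and there are no descendants, so the estate passes to Edmund's siblings and their issue per stirpes.
The estate is divided into 2 equal shares of 1/2 among Charles, Harriet.
Charles predeceased; the 1/2 allotted to Charles's branch passes to Charles's issue by representation.
The 1/2 is divided into 4 equal shares of 1/8 among Beatrice, Winifred, Diana, Lydia.
Beatrice is living and takes 1/8.
Winifred is living and takes 1/8.
Diana is living and takes 1/8.
Lydia is living and takes 1/8.
Harriet predeceased; the 1/2 allotted to Harriet's branch passes to Harriet's issue by representation.
The 1/2 is divided into 3 equal shares of 1/6 among Kenneth, George, Fiona.
Kenneth is living and takes 1/6.
George is living and takes 1/6.
Fiona is living and takes 1/6.

Beatrice 1/8; Diana 1/8; Fiona 1/6; George 1/6; Kenneth 1/6; Lydia 1/8; Winifred 1/8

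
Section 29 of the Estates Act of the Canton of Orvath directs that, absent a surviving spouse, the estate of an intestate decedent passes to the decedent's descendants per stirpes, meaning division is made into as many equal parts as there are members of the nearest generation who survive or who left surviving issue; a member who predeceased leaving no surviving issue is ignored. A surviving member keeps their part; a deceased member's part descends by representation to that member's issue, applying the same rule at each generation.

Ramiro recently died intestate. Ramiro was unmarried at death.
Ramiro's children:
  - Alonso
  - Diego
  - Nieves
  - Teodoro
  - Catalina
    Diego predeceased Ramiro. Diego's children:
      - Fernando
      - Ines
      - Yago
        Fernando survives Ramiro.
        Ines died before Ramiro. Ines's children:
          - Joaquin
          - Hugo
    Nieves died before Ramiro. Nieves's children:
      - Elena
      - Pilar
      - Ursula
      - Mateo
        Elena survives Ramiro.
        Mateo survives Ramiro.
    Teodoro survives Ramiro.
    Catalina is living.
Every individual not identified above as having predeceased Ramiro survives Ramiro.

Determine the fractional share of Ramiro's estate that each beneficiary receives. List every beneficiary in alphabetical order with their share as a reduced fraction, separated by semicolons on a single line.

There is no surviving spouse, so the entire estate passes to Ramiro's descendants per stirpes.
The estate is divided into 5 equal shares of 1/5 among Alonso, Diego, Nieves, Teodoro, Catalina.
Alonso is living and takes 1/5.
Diego predeceased; the 1/5 allotted to Diego's branch passes to Diego's issue by representation.
The 1/5 is divided into 3 equal shares of 1/15 among Fernando, Ines, Yago.
Fernando is living and takes 1/15.
Ines predeceased; the 1/15 allotted to Ines's branch passes to Ines's issue by representation.
The 1/15 is divided into 2 equal shares of 1/30 among Joaquin, Hugo.
Joaquin is living and takes 1/30.
Hugo is living and takes 1/30.
Yago is living and takes 1/15.
Nieves predeceased; the 1/5 allotted to Nieves's branch passes to Nieves's issue by representation.
The 1/5 is divided into 4 equal shares of 1/20 among Elena, Pilar, Ursula, Mateo.
Elena is living and takes 1/20.
Pilar is living and takes 1/20.
Ursula is living and takes 1/20.
Mateo is living and takes 1/20.
Teodoro is living and takes 1/5.
Catalina is living and takes 1/5.

Alonso 1/5; Catalina 1/5; Elena 1/20; Fernando 1/15; Hugo 1/30; Joaquin 1/30; Mateo 1/20; Pilar 1/20; Teodoro 1/5; Ursula 1/20; Yago 1/15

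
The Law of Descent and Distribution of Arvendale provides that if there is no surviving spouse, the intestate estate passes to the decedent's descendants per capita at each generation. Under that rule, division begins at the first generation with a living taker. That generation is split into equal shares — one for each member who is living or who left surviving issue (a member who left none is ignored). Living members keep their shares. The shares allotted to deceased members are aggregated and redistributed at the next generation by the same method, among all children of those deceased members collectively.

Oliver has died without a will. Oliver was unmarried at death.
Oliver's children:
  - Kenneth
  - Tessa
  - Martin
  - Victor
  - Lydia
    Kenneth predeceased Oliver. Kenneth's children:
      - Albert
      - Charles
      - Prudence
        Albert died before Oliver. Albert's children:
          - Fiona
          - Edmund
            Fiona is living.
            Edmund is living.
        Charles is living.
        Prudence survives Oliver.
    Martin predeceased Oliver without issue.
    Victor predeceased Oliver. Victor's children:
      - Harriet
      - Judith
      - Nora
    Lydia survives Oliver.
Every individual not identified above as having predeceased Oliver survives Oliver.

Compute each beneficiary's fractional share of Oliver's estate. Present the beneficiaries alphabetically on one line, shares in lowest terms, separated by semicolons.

There is no surviving spouse, so the entire estate passes to Oliver's descendants per capita at each generation.
At generation 1 (Kenneth, Tessa, Victor, Lydia) there are 4 shares of (1)/4 = 1/4 each.
Living: Tessa and Lydia — each takes 1/4.
Deceased: Kenneth and Victor. Their combined 1/2 is pooled and carried to generation 2.
At generation 2 (Albert, Charles, Prudence, Harriet, Judith, Nora) there are 6 shares of (1/2)/6 = 1/12 each.
Living: Charles, Prudence, Harriet, Judith, and Nora — each takes 1/12.
Deceased: Albert. That 1/12 share is carried to generation 3.
At generation 3 (Fiona, Edmund) there are 2 shares of (1/12)/2 = 1/24 each.
Living: Fiona and Edmund — each takes 1/24.

Charles 1/12; Edmund 1/24; Fiona 1/24; Harriet 1/12; Judith 1/12; Lydia 1/4; Nora 1/12; Prudence 1/12; Tessa 1/4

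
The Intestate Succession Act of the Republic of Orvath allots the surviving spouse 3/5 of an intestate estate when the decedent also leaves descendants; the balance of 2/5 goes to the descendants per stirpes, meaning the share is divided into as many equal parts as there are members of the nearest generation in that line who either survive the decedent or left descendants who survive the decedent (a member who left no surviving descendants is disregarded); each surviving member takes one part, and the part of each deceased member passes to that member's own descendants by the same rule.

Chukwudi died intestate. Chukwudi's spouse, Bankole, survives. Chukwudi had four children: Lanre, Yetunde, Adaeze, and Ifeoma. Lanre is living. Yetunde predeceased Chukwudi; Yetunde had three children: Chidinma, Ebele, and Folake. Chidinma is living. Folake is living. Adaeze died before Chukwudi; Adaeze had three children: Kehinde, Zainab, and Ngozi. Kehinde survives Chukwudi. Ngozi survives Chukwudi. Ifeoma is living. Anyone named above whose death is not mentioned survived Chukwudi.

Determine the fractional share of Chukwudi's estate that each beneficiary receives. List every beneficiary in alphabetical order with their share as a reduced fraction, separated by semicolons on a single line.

Bankole 3/5; Chidinma 1/30; Ebele 1/30; Folake 1/30; Ifeoma 1/10; Kehinde 1/30; Lanre 1/10; Ngozi 1/30; Zainab 1/30

Bankole, as surviving spouse, takes 3/5.
The remaining 2/5 passes to Chukwudi's descendants per stirpes.
The 2/5 is divided into 4 equal shares of 1/10 among Lanre, Yetunde, Adaeze, Ifeoma.
Lanre is living and takes 1/10.
Yetunde predeceased; the 1/10 allotted to Yetunde's branch passes to Yetunde's issue by representation.
The 1/10 is divided into 3 equal shares of 1/30 among Chidinma, Ebele, Folake.
Chidinma is living and takes 1/30.
Ebele is living and takes 1/30.
Folake is living and takes 1/30.
Adaeze predeceased; the 1/10 allotted to Adaeze's branch passes to Adaeze's issue by representation.
The 1/10 is divided into 3 equal shares of 1/30 among Kehinde, Zainab, Ngozi.
Kehinde is living and takes 1/30.
Zainab is living and takes 1/30.
Ngozi is living and takes 1/30.
Ifeoma is living and takes 1/10.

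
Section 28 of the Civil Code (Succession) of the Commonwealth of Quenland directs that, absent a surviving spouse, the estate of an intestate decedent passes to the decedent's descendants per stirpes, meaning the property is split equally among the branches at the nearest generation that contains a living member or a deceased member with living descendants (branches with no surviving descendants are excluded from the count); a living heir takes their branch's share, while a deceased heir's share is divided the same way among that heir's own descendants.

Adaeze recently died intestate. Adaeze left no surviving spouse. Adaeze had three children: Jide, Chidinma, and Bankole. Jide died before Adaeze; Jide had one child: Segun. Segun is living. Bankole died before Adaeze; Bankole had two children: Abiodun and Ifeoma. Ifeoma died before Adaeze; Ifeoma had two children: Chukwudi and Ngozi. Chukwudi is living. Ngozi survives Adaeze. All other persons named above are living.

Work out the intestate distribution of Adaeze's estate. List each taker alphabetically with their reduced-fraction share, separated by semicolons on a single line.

There is no surviving spouse, so the entire estate passes to Adaeze's descendants per stirpes.
The estate is divided into 3 equal shares of 1/3 among Jide, Chidinma, Bankole.
Jide predeceased; the 1/3 allotted to Jide's branch passes to Jide's issue by representation.
Segun is the sole taker at this level and receives the full 1/3.
Chidinma is living and takes 1/3.
Bankole predeceased; the 1/3 allotted to Bankole's branch passes to Bankole's issue by representation.
The 1/3 is divided into 2 equal shares of 1/6 among Abiodun, Ifeoma.
Abiodun is living and takes 1/6.
Ifeoma predeceased; the 1/6 allotted to Ifeoma's branch passes to Ifeoma's issue by representation.
The 1/6 is divided into 2 equal shares of 1/12 among Chukwudi, Ngozi.
Chukwudi is living and takes 1/12.
Ngozi is living and takes 1/12.

Abiodun 1/6; Chidinma 1/3; Chukwudi 1/12; Ngozi 1/12; Segun 1/3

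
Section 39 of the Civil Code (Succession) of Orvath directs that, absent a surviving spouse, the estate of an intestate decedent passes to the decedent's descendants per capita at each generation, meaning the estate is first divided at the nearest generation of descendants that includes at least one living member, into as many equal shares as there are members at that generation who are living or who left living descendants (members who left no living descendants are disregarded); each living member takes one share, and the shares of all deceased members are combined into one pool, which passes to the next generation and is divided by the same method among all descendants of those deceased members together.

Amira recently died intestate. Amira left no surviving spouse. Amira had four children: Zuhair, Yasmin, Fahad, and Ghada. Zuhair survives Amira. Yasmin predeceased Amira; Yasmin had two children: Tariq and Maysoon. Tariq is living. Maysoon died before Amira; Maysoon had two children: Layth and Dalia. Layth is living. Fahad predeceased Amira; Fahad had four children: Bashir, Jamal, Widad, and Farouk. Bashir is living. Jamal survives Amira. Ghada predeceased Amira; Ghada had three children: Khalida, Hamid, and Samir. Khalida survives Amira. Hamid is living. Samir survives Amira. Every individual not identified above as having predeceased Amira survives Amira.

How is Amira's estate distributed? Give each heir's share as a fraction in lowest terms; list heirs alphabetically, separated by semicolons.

There is no surviving spouse, so the entire estate passes to Amira's descendants per capita at each generation.
At generation 1 (Zuhair, Yasmin, Fahad, Ghada) there are 4 shares of (1)/4 = 1/4 each.
Living: Zuhair — each takes 1/4.
Deceased: Yasmin, Fahad, and Ghada. Their combined 3/4 is pooled and carried to generation 2.
At generation 2 (Tariq, Maysoon, Bashir, Jamal, Widad, Farouk, Khalida, Hamid, Samir) there are 9 shares of (3/4)/9 = 1/12 each.
Living: Tariq, Bashir, Jamal, Widad, Farouk, Khalida, Hamid, and Samir — each takes 1/12.
Deceased: Maysoon. That 1/12 share is carried to generation 3.
At generation 3 (Layth, Dalia) there are 2 shares of (1/12)/2 = 1/24 each.
Living: Layth and Dalia — each takes 1/24.

Bashir 1/12; Dalia 1/24; Farouk 1/12; Hamid 1/12; Jamal 1/12; Khalida 1/12; Layth 1/24; Samir 1/12; Tariq 1/12; Widad 1/12; Zuhair 1/4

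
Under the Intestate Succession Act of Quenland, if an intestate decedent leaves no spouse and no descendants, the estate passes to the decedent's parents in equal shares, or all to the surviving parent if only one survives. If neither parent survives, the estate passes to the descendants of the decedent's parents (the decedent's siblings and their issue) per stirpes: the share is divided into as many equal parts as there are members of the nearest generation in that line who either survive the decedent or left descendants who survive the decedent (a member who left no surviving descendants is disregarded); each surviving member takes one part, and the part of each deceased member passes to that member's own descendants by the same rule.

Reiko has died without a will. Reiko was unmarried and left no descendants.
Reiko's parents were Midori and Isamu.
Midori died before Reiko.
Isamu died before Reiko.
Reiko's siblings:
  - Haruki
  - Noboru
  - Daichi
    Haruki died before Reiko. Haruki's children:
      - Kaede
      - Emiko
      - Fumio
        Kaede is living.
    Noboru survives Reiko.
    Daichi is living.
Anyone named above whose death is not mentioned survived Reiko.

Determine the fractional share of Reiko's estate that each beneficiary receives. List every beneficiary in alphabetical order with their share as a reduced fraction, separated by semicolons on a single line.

Neither parent survives and there are no descendants, so the estate passes to Reiko's siblings and their issue per stirpes.
The estate is divided into 3 equal shares of 1/3 among Haruki, Noboru, Daichi.
Haruki predeceased; the 1/3 allotted to Haruki's branch passes to Haruki's issue by representation.
The 1/3 is divided into 3 equal shares of 1/9 among Kaede, Emiko, Fumio.
Kaede is living and takes 1/9.
Emiko is living and takes 1/9.
Fumio is living and takes 1/9.
Noboru is living and takes 1/3.
Daichi is living and takes 1/3.

Daichi 1/3; Emiko 1/9; Fumio 1/9; Kaede 1/9; Noboru 1/3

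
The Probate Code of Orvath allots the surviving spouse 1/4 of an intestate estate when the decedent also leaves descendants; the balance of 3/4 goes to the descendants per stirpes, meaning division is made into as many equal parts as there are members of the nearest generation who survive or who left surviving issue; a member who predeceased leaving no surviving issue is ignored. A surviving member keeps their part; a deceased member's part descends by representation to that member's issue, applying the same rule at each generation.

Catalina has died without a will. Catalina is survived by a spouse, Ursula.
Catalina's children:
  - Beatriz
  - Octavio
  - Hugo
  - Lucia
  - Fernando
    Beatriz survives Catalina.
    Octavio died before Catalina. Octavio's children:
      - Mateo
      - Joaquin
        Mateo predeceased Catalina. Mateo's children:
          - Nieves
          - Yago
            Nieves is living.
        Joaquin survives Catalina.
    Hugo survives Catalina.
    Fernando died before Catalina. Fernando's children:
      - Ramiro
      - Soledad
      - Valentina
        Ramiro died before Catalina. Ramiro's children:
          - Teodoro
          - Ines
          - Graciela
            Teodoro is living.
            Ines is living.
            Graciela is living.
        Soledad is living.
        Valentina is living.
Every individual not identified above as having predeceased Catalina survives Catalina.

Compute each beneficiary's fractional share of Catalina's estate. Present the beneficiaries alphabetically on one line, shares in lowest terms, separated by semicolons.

Beatriz 3/20; Graciela 1/60; Hugo 3/20; Ines 1/60; Joaquin 3/40; Lucia 3/20; Nieves 3/80; Soledad 1/20; Teodoro 1/60; Ursula 1/4; Valentina 1/20; Yago 3/80

Ursula, as surviving spouse, takes 1/4.
The remaining 3/4 passes to Catalina's descendants per stirpes.
The 3/4 is divided into 5 equal shares of 3/20 among Beatriz, Octavio, Hugo, Lucia, Fernando.
Beatriz is living and takes 3/20.
Octavio predeceased; the 3/20 allotted to Octavio's branch passes to Octavio's issue by representation.
The 3/20 is divided into 2 equal shares of 3/40 among Mateo, Joaquin.
Mateo predeceased; the 3/40 allotted to Mateo's branch passes to Mateo's issue by representation.
The 3/40 is divided into 2 equal shares of 3/80 among Nieves, Yago.
Nieves is living and takes 3/80.
Yago is living and takes 3/80.
Joaquin is living and takes 3/40.
Hugo is living and takes 3/20.
Lucia is living and takes 3/20.
Fernando predeceased; the 3/20 allotted to Fernando's branch passes to Fernando's issue by representation.
The 3/20 is divided into 3 equal shares of 1/20 among Ramiro, Soledad, Valentina.
Ramiro predeceased; the 1/20 allotted to Ramiro's branch passes to Ramiro's issue by representation.
The 1/20 is divided into 3 equal shares of 1/60 among Teodoro, Ines, Graciela.
Teodoro is living and takes 1/60.
Ines is living and takes 1/60.
Graciela is living and takes 1/60.
Soledad is living and takes 1/20.
Valentina is living and takes 1/20.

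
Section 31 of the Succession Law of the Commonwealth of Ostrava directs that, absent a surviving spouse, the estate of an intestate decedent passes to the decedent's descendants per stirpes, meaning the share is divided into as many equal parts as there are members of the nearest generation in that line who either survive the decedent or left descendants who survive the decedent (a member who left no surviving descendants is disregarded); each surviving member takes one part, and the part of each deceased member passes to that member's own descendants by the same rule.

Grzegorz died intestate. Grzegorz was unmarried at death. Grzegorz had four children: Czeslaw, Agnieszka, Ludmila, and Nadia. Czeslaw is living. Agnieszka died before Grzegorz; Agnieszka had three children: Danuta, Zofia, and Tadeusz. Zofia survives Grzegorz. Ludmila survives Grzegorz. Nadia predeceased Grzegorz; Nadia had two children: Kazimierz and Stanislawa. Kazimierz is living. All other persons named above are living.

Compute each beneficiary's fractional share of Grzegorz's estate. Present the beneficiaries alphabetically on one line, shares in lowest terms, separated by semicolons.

There is no surviving spouse, so the entire estate passes to Grzegorz's descendants per stirpes.
The estate is divided into 4 equal shares of 1/4 among Czeslaw, Agnieszka, Ludmila, Nadia.
Czeslaw is living and takes 1/4.
Agnieszka predeceased; the 1/4 allotted to Agnieszka's branch passes to Agnieszka's issue by representation.
The 1/4 is divided into 3 equal shares of 1/12 among Danuta, Zofia, Tadeusz.
Danuta is living and takes 1/12.
Zofia is living and takes 1/12.
Tadeusz is living and takes 1/12.
Ludmila is living and takes 1/4.
Nadia predeceased; the 1/4 allotted to Nadia's branch passes to Nadia's issue by representation.
The 1/4 is divided into 2 equal shares of 1/8 among Kazimierz, Stanislawa.
Kazimierz is living and takes 1/8.
Stanislawa is living and takes 1/8.

Czeslaw 1/4; Danuta 1/12; Kazimierz 1/8; Ludmila 1/4; Stanislawa 1/8; Tadeusz 1/12; Zofia 1/12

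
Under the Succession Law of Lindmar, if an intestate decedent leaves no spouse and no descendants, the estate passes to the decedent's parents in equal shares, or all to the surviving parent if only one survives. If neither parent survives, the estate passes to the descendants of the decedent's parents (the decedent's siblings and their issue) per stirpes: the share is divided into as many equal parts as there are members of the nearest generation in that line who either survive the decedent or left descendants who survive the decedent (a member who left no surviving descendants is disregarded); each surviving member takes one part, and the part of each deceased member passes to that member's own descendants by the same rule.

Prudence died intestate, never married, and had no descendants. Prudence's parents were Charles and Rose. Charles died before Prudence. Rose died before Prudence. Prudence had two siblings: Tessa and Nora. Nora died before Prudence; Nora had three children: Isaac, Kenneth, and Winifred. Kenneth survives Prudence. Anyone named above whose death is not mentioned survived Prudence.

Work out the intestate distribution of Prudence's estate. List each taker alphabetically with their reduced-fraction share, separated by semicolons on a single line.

Neither parent survives and there are no descendants, so the estate passes to Prudence's siblings and their issue per stirpes.
The estate is divided into 2 equal shares of 1/2 among Tessa, Nora.
Tessa is living and takes 1/2.
Nora predeceased; the 1/2 allotted to Nora's branch passes to Nora's issue by representation.
The 1/2 is divided into 3 equal shares of 1/6 among Isaac, Kenneth, Winifred.
Isaac is living and takes 1/6.
Kenneth is living and takes 1/6.
Winifred is living and takes 1/6.

Isaac 1/6; Kenneth 1/6; Tessa 1/2; Winifred 1/6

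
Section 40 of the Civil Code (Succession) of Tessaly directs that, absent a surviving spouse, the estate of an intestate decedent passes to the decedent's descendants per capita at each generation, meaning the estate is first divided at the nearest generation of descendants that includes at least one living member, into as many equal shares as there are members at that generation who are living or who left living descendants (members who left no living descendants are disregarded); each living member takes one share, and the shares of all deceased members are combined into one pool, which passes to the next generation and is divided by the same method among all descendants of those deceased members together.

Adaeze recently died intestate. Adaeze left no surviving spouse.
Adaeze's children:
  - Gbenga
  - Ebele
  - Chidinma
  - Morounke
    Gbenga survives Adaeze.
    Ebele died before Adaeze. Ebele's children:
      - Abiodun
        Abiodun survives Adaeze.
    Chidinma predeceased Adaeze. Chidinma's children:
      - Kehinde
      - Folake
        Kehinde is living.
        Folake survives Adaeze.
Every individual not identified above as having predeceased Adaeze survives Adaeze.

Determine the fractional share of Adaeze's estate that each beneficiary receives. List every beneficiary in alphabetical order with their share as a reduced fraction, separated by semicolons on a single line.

There is no surviving spouse, so the entire estate passes to Adaeze's descendants per capita at each generation.
At generation 1 (Gbenga, Ebele, Chidinma, Morounke) there are 4 shares of (1)/4 = 1/4 each.
Living: Gbenga and Morounke — each takes 1/4.
Deceased: Ebele and Chidinma. Their combined 1/2 is pooled and carried to generation 2.
At generation 2 (Abiodun, Kehinde, Folake) there are 3 shares of (1/2)/3 = 1/6 each.
Living: Abiodun, Kehinde, and Folake — each takes 1/6.

Abiodun 1/6; Folake 1/6; Gbenga 1/4; Kehinde 1/6; Morounke 1/4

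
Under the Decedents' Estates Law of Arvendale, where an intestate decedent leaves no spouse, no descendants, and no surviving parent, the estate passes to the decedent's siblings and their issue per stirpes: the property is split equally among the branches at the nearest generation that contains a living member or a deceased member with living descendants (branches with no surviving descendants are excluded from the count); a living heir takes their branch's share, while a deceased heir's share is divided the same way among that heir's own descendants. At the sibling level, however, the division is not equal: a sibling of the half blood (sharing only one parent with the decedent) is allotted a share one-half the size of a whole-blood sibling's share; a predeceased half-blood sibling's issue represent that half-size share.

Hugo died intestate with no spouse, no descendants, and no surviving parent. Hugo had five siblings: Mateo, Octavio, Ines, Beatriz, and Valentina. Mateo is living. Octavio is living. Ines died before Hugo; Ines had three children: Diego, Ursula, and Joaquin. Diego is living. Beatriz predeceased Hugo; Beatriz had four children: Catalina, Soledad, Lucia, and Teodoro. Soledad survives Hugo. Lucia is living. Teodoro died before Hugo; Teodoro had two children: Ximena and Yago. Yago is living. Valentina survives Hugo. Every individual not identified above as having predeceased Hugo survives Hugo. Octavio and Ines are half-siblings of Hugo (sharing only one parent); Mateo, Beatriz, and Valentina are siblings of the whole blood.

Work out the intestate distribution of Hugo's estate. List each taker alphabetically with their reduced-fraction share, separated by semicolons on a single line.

No spouse, descendants, or parent survives, so the estate passes to Hugo's siblings per stirpes.
Half-blood siblings count for one-half the weight of whole-blood siblings at the initial division.
Dividing 1 in proportion to weights (total weight 4): Mateo (weight 1) → 1/4; Octavio (weight 1/2) → 1/8; Ines (weight 1/2) → 1/8; Beatriz (weight 1) → 1/4; Valentina (weight 1) → 1/4.
Mateo is living and takes 1/4.
Octavio is living and takes 1/8.
Ines predeceased; the 1/8 allotted to Ines's branch passes to Ines's issue by representation.
The 1/8 is divided into 3 equal shares of 1/24 among Diego, Ursula, Joaquin.
Diego is living and takes 1/24.
Ursula is living and takes 1/24.
Joaquin is living and takes 1/24.
Beatriz predeceased; the 1/4 allotted to Beatriz's branch passes to Beatriz's issue by representation.
The 1/4 is divided into 4 equal shares of 1/16 among Catalina, Soledad, Lucia, Teodoro.
Catalina is living and takes 1/16.
Soledad is living and takes 1/16.
Lucia is living and takes 1/16.
Teodoro predeceased; the 1/16 allotted to Teodoro's branch passes to Teodoro's issue by representation.
The 1/16 is divided into 2 equal shares of 1/32 among Ximena, Yago.
Ximena is living and takes 1/32.
Yago is living and takes 1/32.
Valentina is living and takes 1/4.

Catalina 1/16; Diego 1/24; Joaquin 1/24; Lucia 1/16; Mateo 1/4; Octavio 1/8; Soledad 1/16; Ursula 1/24; Valentina 1/4; Ximena 1/32; Yago 1/32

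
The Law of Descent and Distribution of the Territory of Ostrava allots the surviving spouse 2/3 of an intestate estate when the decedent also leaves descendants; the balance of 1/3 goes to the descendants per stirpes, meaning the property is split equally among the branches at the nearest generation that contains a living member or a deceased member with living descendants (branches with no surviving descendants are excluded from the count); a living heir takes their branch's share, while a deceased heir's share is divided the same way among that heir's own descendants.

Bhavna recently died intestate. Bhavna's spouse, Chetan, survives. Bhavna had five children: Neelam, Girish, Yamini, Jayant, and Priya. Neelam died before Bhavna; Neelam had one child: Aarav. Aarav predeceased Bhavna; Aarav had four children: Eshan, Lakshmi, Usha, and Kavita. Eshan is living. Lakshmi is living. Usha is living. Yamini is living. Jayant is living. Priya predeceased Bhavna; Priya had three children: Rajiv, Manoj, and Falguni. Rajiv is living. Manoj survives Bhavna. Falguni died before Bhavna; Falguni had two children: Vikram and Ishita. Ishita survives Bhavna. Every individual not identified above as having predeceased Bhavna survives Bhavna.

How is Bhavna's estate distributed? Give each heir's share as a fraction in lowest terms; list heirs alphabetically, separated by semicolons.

Chetan 2/3; Eshan 1/60; Girish 1/15; Ishita 1/90; Jayant 1/15; Kavita 1/60; Lakshmi 1/60; Manoj 1/45; Rajiv 1/45; Usha 1/60; Vikram 1/90; Yamini 1/15

Chetan, as surviving spouse, takes 2/3.
The remaining 1/3 passes to Bhavna's descendants per stirpes.
The 1/3 is divided into 5 equal shares of 1/15 among Neelam, Girish, Yamini, Jayant, Priya.
Neelam predeceased; the 1/15 allotted to Neelam's branch passes to Neelam's issue by representation.
Aarav's line is the sole branch at this level, so the full 1/15 passes to Aarav's issue by representation.
The 1/15 is divided into 4 equal shares of 1/60 among Eshan, Lakshmi, Usha, Kavita.
Eshan is living and takes 1/60.
Lakshmi is living and takes 1/60.
Usha is living and takes 1/60.
Kavita is living and takes 1/60.
Girish is living and takes 1/15.
Yamini is living and takes 1/15.
Jayant is living and takes 1/15.
Priya predeceased; the 1/15 allotted to Priya's branch passes to Priya's issue by representation.
The 1/15 is divided into 3 equal shares of 1/45 among Rajiv, Manoj, Falguni.
Rajiv is living and takes 1/45.
Manoj is living and takes 1/45.
Falguni predeceased; the 1/45 allotted to Falguni's branch passes to Falguni's issue by representation.
The 1/45 is divided into 2 equal shares of 1/90 among Vikram, Ishita.
Vikram is living and takes 1/90.
Ishita is living and takes 1/90.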